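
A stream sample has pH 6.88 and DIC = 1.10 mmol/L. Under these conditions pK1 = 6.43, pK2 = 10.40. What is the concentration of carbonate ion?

[CO3²⁻] = 0.245 μmol/L

α₂ = 1 / (1 + [H⁺]/K2 + [H⁺]²/(K1K2)) = 1 / (1 + 10^+3.52 + 10^+3.07)
   = 1 / (1 + 3311.3 + 1174.9) = 1/4487.2 = 0.0002229
[CO3²⁻] = α₂ × DIC = 0.0002229 × 1.10 = 0.000245 mmol/L = 0.245 μmol/L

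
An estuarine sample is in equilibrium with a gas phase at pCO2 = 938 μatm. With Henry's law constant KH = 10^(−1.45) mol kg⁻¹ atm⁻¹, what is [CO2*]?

[CO2*] = 33.3 μmol/kg

KH = 10^(−1.45) = 3.548×10^-2 mol kg⁻¹ atm⁻¹
[CO2*] = KH · pCO2 = 3.548×10^-2 × 938×10^-6 atm = 3.33×10^-5 mol/kg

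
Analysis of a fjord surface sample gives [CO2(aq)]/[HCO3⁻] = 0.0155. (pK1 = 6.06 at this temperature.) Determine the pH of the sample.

From K1 = [H⁺][HCO3⁻]/[CO2(aq)]:  pH = pK1 − log₁₀([CO2(aq)]/[HCO3⁻])
log₁₀(0.0155) = -1.810
pH = 6.06 − (-1.810) = 7.87

pH = 7.87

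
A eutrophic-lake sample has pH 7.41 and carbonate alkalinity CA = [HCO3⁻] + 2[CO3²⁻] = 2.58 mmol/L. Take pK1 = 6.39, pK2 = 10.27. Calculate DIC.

DIC = 2.82 mmol/L

CA = [HCO3⁻] + 2[CO3²⁻] = (α₁ + 2α₂)·DIC
At pH 7.41: [H⁺]/K1 = 10^-1.02 = 0.095499, K2/[H⁺] = 10^-2.86 = 0.0013804
α₁ = 1/(1 + 0.095499 + 0.0013804) = 1/1.0969 = 0.9117; α₂ = α₁·K2/[H⁺] = 0.001258
α₁ + 2α₂ = 0.9142
DIC = CA / (α₁ + 2α₂) = 2.58 / 0.9142 = 2.82 mmol/L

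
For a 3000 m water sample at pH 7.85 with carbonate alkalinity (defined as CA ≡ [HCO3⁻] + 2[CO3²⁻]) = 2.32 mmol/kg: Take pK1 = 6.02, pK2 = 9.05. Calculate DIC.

CA = [HCO3⁻] + 2[CO3²⁻] = (α₁ + 2α₂)·DIC
At pH 7.85: [H⁺]/K1 = 10^-1.83 = 0.014791, K2/[H⁺] = 10^-1.20 = 0.063096
α₁ = 1/(1 + 0.014791 + 0.063096) = 1/1.0779 = 0.9277; α₂ = α₁·K2/[H⁺] = 0.05854
α₁ + 2α₂ = 1.0448
DIC = CA / (α₁ + 2α₂) = 2.32 / 1.0448 = 2.22 mmol/kg

DIC = 2.22 mmol/kg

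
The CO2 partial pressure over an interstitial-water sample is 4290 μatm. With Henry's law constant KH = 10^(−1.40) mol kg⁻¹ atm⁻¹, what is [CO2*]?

KH = 10^(−1.40) = 3.981×10^-2 mol kg⁻¹ atm⁻¹
[CO2*] = KH · pCO2 = 3.981×10^-2 × 4290×10^-6 atm = 1.71×10^-4 mol/kg

[CO2*] = 171 μmol/kg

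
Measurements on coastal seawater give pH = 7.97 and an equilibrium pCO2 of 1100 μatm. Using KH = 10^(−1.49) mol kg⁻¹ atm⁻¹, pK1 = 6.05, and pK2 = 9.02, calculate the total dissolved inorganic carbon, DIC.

DIC = 3.26 mmol/kg

[CO2*] = KH · pCO2 = 10^(−1.49) × 1100×10^-6 = 3.560×10^-5 mol/kg
α₀ = 1/(1 + K1/[H⁺] + K1K2/[H⁺]²) = 1/(1 + 10^+1.92 + 10^+0.87) = 0.01092
DIC = [CO2*]/α₀ = 3.560×10^-5 / 0.01092 = 3.26 mmol/kg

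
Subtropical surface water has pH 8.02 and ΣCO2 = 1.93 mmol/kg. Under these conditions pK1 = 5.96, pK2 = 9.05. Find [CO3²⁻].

[CO3²⁻] = 0.163 mmol/kg

α₂ = 1 / (1 + [H⁺]/K2 + [H⁺]²/(K1K2)) = 1 / (1 + 10^+1.03 + 10^-1.03)
   = 1 / (1 + 10.715 + 0.093325) = 1/11.809 = 0.08468
[CO3²⁻] = α₂ × DIC = 0.08468 × 1.93 = 0.163 mmol/kg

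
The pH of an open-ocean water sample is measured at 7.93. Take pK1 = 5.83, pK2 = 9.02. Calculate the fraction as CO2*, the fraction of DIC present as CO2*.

α₀ = 0.00729

α₀ = 1 / (1 + K1/[H⁺] + K1K2/[H⁺]²) = 1 / (1 + 10^+2.10 + 10^+1.01)
   = 1 / (1 + 125.89 + 10.233) = 1/137.13 = 0.007293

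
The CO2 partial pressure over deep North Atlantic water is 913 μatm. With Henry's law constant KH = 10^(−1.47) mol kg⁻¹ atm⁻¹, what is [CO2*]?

[CO2*] = 30.9 μmol/kg

KH = 10^(−1.47) = 3.388×10^-2 mol kg⁻¹ atm⁻¹
[CO2*] = KH · pCO2 = 3.388×10^-2 × 913×10^-6 atm = 3.09×10^-5 mol/kg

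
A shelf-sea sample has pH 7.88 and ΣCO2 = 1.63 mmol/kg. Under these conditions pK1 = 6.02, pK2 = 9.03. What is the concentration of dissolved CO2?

[CO2*] = 0.0207 mmol/kg

α₀ = 1 / (1 + K1/[H⁺] + K1K2/[H⁺]²) = 1 / (1 + 10^+1.86 + 10^+0.71)
   = 1 / (1 + 72.444 + 5.1286) = 1/78.572 = 0.01273
[CO2*] = α₀ × DIC = 0.01273 × 1.63 = 0.0207 mmol/kg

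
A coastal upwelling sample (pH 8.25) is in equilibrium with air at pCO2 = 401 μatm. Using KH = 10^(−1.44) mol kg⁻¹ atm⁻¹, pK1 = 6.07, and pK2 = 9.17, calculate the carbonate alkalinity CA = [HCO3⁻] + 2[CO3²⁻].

[CO2*] = KH · pCO2 = 10^(−1.44) × 401×10^-6 = 1.456×10^-5 mol/kg
α₀ = 1/(1 + K1/[H⁺] + K1K2/[H⁺]²) = 1/(1 + 10^+2.18 + 10^+1.26) = 0.005863
DIC = [CO2*]/α₀ = 1.456×10^-5 / 0.005863 = 2.483 mmol/kg
CA = (α₁ + 2α₂)·DIC = (0.8874 + 2×0.1067) × 2.483 = 2.73 mmol/kg

CA = 2.73 mmol/kg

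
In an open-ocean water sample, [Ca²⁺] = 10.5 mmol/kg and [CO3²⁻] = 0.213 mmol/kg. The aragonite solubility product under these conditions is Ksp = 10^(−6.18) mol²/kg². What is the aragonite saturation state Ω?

Ω = 3.39

Ksp = 10^(−6.18) = 6.607×10^-7
Ω = [Ca²⁺][CO3²⁻]/Ksp = (10.5×10^-3)(0.213×10^-3) / 6.607×10^-7 = 3.39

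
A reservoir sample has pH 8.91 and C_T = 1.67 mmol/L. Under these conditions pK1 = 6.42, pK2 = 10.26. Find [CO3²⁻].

α₂ = 1 / (1 + [H⁺]/K2 + [H⁺]²/(K1K2)) = 1 / (1 + 10^+1.35 + 10^-1.14)
   = 1 / (1 + 22.387 + 0.072444) = 1/23.460 = 0.04263
[CO3²⁻] = α₂ × DIC = 0.04263 × 1.67 = 0.0712 mmol/L

[CO3²⁻] = 0.0712 mmol/L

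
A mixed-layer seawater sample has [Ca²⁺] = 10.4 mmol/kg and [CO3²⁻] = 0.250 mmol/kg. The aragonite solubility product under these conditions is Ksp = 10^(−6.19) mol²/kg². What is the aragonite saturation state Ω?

Ksp = 10^(−6.19) = 6.457×10^-7
Ω = [Ca²⁺][CO3²⁻]/Ksp = (10.4×10^-3)(0.250×10^-3) / 6.457×10^-7 = 4.03

Ω = 4.03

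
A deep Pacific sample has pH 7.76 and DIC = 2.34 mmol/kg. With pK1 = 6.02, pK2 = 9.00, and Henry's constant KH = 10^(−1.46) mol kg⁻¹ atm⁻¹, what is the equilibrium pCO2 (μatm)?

pCO2 = 1140 μatm

α₀ = 1 / (1 + K1/[H⁺] + K1K2/[H⁺]²) = 1 / (1 + 10^+1.74 + 10^+0.50)
   = 1 / (1 + 54.954 + 3.1623) = 1/59.116 = 0.01692
[CO2*] = α₀ × DIC = 0.01692 × 2.34 = 0.03958 mmol/kg
pCO2 = [CO2*]/KH = 3.958×10^-5 / 3.467×10^-2 = 1140 μatm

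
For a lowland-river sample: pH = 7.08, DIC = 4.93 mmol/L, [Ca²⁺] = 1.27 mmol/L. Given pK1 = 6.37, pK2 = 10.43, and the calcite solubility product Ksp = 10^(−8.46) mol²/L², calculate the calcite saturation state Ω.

α₂ = 1 / (1 + [H⁺]/K2 + [H⁺]²/(K1K2)) = 1 / (1 + 10^+3.35 + 10^+2.64)
   = 1 / (1 + 2238.7 + 436.52) = 1/2676.2 = 0.0003737
[CO3²⁻] = α₂ × DIC = 0.0003737 × 4.93 = 0.001842 mmol/L = 1.842 μmol/L
Ksp = 10^(−8.46) = 3.467×10^-9
Ω = [Ca²⁺][CO3²⁻]/Ksp = (1.27×10^-3)(1.842×10^-6) / 3.467×10^-9 = 0.675

Ω = 0.675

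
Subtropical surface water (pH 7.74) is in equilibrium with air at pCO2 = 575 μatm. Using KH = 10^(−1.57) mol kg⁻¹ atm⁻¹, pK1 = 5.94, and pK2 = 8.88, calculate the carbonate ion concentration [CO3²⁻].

[CO2*] = KH · pCO2 = 10^(−1.57) × 575×10^-6 = 1.548×10^-5 mol/kg
α₀ = 1/(1 + K1/[H⁺] + K1K2/[H⁺]²) = 1/(1 + 10^+1.80 + 10^+0.66) = 0.01456
DIC = [CO2*]/α₀ = 1.548×10^-5 / 0.01456 = 1.063 mmol/kg
[CO3²⁻] = α₂·DIC; α₂ = 0.06657, so [CO3²⁻] = 0.06657 × 1.063 = 0.0707 mmol/kg

[CO3²⁻] = 0.0707 mmol/kg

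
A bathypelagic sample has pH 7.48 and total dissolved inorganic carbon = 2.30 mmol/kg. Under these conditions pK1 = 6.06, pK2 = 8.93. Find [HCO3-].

α₁ = 1 / (1 + [H⁺]/K1 + K2/[H⁺]) = 1 / (1 + 10^-1.42 + 10^-1.45)
   = 1 / (1 + 0.038019 + 0.035481) = 1/1.0735 = 0.9315
[HCO3⁻] = α₁ × DIC = 0.9315 × 2.30 = 2.14 mmol/kg

[HCO3⁻] = 2.14 mmol/kg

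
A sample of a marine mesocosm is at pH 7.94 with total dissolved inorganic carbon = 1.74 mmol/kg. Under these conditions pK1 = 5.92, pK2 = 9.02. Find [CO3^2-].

α₂ = 1 / (1 + [H⁺]/K2 + [H⁺]²/(K1K2)) = 1 / (1 + 10^+1.08 + 10^-0.94)
   = 1 / (1 + 12.023 + 0.11482) = 1/13.137 = 0.07612
[CO3²⁻] = α₂ × DIC = 0.07612 × 1.74 = 0.132 mmol/kg

[CO3²⁻] = 0.132 mmol/kg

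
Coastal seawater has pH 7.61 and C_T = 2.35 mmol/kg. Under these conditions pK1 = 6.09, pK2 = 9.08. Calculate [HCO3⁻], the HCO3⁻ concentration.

α₁ = 1 / (1 + [H⁺]/K1 + K2/[H⁺]) = 1 / (1 + 10^-1.52 + 10^-1.47)
   = 1 / (1 + 0.030200 + 0.033884) = 1/1.0641 = 0.9398
[HCO3⁻] = α₁ × DIC = 0.9398 × 2.35 = 2.21 mmol/kg

[HCO3⁻] = 2.21 mmol/kg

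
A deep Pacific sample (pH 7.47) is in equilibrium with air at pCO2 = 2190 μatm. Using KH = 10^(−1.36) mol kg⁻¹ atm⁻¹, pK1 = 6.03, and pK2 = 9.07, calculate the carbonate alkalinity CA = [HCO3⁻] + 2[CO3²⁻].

[CO2*] = KH · pCO2 = 10^(−1.36) × 2190×10^-6 = 9.560×10^-5 mol/kg
α₀ = 1/(1 + K1/[H⁺] + K1K2/[H⁺]²) = 1/(1 + 10^+1.44 + 10^-0.16) = 0.03421
DIC = [CO2*]/α₀ = 9.560×10^-5 / 0.03421 = 2.795 mmol/kg
CA = (α₁ + 2α₂)·DIC = (0.9421 + 2×0.02367) × 2.795 = 2.77 mmol/kg

CA = 2.77 mmol/kg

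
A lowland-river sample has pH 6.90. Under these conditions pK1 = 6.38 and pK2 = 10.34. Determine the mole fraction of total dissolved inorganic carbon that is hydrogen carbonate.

α₁ = 1 / (1 + [H⁺]/K1 + K2/[H⁺]) = 1 / (1 + 10^-0.52 + 10^-3.44)
   = 1 / (1 + 0.30200 + 0.00036308) = 1/1.3024 = 0.7678

α₁ = 0.768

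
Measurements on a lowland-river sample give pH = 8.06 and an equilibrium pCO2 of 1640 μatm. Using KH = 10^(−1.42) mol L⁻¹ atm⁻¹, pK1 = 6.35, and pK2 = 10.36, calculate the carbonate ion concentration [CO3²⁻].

[CO3²⁻] = 16.0 μmol/L

[CO2*] = KH · pCO2 = 10^(−1.42) × 1640×10^-6 = 6.235×10^-5 mol/L
α₀ = 1/(1 + K1/[H⁺] + K1K2/[H⁺]²) = 1/(1 + 10^+1.71 + 10^-0.59) = 0.01903
DIC = [CO2*]/α₀ = 6.235×10^-5 / 0.01903 = 3.276 mmol/L
[CO3²⁻] = α₂·DIC; α₂ = 0.004892, so [CO3²⁻] = 0.004892 × 3.276 = 0.0160 mmol/L = 16.0 μmol/L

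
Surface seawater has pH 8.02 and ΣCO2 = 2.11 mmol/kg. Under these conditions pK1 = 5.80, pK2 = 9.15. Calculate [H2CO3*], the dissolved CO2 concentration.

[CO2*] = 11.8 μmol/kg

α₀ = 1 / (1 + K1/[H⁺] + K1K2/[H⁺]²) = 1 / (1 + 10^+2.22 + 10^+1.09)
   = 1 / (1 + 165.96 + 12.303) = 1/179.26 = 0.005578
[CO2*] = α₀ × DIC = 0.005578 × 2.11 = 0.0118 mmol/kg = 11.8 μmol/kg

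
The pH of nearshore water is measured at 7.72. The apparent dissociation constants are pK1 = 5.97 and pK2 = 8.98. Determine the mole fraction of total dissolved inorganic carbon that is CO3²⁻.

α₂ = 0.0512

α₂ = 1 / (1 + [H⁺]/K2 + [H⁺]²/(K1K2)) = 1 / (1 + 10^+1.26 + 10^-0.49)
   = 1 / (1 + 18.197 + 0.32359) = 1/19.521 = 0.05123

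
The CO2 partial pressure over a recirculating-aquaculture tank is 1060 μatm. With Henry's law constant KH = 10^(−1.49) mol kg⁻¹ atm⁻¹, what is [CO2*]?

[CO2*] = 34.3 μmol/kg

KH = 10^(−1.49) = 3.236×10^-2 mol kg⁻¹ atm⁻¹
[CO2*] = KH · pCO2 = 3.236×10^-2 × 1060×10^-6 atm = 3.43×10^-5 mol/kg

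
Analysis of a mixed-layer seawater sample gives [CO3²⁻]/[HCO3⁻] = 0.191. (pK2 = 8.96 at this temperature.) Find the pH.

pH = 8.24

From K2 = [H⁺][CO3²⁻]/[HCO3⁻]:  pH = pK2 + log₁₀([CO3²⁻]/[HCO3⁻])
log₁₀(0.191) = -0.719
pH = 8.96 + (-0.719) = 8.24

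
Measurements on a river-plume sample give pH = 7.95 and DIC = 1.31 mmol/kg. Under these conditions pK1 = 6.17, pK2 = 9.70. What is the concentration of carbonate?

α₂ = 1 / (1 + [H⁺]/K2 + [H⁺]²/(K1K2)) = 1 / (1 + 10^+1.75 + 10^-0.03)
   = 1 / (1 + 56.234 + 0.93325) = 1/58.167 = 0.01719
[CO3²⁻] = α₂ × DIC = 0.01719 × 1.31 = 0.0225 mmol/kg

[CO3²⁻] = 0.0225 mmol/kg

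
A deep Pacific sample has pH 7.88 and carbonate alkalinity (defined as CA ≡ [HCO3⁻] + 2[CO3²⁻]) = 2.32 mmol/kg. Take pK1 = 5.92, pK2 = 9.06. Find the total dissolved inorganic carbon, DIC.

CA = [HCO3⁻] + 2[CO3²⁻] = (α₁ + 2α₂)·DIC
At pH 7.88: [H⁺]/K1 = 10^-1.96 = 0.010965, K2/[H⁺] = 10^-1.18 = 0.066069
α₁ = 1/(1 + 0.010965 + 0.066069) = 1/1.0770 = 0.9285; α₂ = α₁·K2/[H⁺] = 0.06134
α₁ + 2α₂ = 1.0512
DIC = CA / (α₁ + 2α₂) = 2.32 / 1.0512 = 2.21 mmol/kg

DIC = 2.21 mmol/kg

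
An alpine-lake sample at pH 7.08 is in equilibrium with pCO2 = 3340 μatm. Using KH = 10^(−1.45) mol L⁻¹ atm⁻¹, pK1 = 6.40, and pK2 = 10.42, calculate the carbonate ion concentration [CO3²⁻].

[CO3²⁻] = 0.259 μmol/L

[CO2*] = KH · pCO2 = 10^(−1.45) × 3340×10^-6 = 1.185×10^-4 mol/L
α₀ = 1/(1 + K1/[H⁺] + K1K2/[H⁺]²) = 1/(1 + 10^+0.68 + 10^-2.66) = 0.1728
DIC = [CO2*]/α₀ = 1.185×10^-4 / 0.1728 = 0.6860 mmol/L
[CO3²⁻] = α₂·DIC; α₂ = 0.0003780, so [CO3²⁻] = 0.0003780 × 0.6860 = 0.000259 mmol/L = 0.259 μmol/L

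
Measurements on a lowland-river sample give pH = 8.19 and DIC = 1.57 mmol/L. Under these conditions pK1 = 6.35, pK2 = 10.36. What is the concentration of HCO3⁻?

[HCO3⁻] = 1.54 mmol/L

α₁ = 1 / (1 + [H⁺]/K1 + K2/[H⁺]) = 1 / (1 + 10^-1.84 + 10^-2.17)
   = 1 / (1 + 0.014454 + 0.0067608) = 1/1.0212 = 0.9792
[HCO3⁻] = α₁ × DIC = 0.9792 × 1.57 = 1.54 mmol/L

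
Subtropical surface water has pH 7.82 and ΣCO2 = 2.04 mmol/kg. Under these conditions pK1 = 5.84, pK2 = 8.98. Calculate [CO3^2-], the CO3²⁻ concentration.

[CO3²⁻] = 0.131 mmol/kg

α₂ = 1 / (1 + [H⁺]/K2 + [H⁺]²/(K1K2)) = 1 / (1 + 10^+1.16 + 10^-0.82)
   = 1 / (1 + 14.454 + 0.15136) = 1/15.606 = 0.06408
[CO3²⁻] = α₂ × DIC = 0.06408 × 2.04 = 0.131 mmol/kg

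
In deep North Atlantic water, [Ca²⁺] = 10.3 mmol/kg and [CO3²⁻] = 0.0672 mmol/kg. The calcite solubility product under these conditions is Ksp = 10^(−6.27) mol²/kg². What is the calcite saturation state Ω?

Ω = 1.29

Ksp = 10^(−6.27) = 5.370×10^-7
Ω = [Ca²⁺][CO3²⁻]/Ksp = (10.3×10^-3)(0.0672×10^-3) / 5.370×10^-7 = 1.29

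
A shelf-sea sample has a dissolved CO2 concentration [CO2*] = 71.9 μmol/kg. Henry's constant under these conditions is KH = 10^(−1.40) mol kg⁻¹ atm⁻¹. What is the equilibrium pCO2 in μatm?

KH = 10^(−1.40) = 3.981×10^-2 mol kg⁻¹ atm⁻¹
pCO2 = [CO2*]/KH = 71.9×10^-6 / 3.981×10^-2 = 1.81×10^-3 atm = 1810 μatm

pCO2 = 1810 μatm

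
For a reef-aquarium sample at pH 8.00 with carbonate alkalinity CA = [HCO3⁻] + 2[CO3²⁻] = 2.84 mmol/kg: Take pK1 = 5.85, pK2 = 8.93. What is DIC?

CA = [HCO3⁻] + 2[CO3²⁻] = (α₁ + 2α₂)·DIC
At pH 8.00: [H⁺]/K1 = 10^-2.15 = 0.0070795, K2/[H⁺] = 10^-0.93 = 0.11749
α₁ = 1/(1 + 0.0070795 + 0.11749) = 1/1.1246 = 0.8892; α₂ = α₁·K2/[H⁺] = 0.1045
α₁ + 2α₂ = 1.0982
DIC = CA / (α₁ + 2α₂) = 2.84 / 1.0982 = 2.59 mmol/kg

DIC = 2.59 mmol/kg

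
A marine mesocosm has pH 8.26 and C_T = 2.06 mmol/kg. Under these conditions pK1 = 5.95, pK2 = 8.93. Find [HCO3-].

[HCO3⁻] = 1.69 mmol/kg

α₁ = 1 / (1 + [H⁺]/K1 + K2/[H⁺]) = 1 / (1 + 10^-2.31 + 10^-0.67)
   = 1 / (1 + 0.0048978 + 0.21380) = 1/1.2187 = 0.8206
[HCO3⁻] = α₁ × DIC = 0.8206 × 2.06 = 1.69 mmol/kg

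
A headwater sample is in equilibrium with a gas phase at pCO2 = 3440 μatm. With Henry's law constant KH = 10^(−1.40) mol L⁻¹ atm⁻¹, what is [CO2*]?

KH = 10^(−1.40) = 3.981×10^-2 mol L⁻¹ atm⁻¹
[CO2*] = KH · pCO2 = 3.981×10^-2 × 3440×10^-6 atm = 1.37×10^-4 mol/L

[CO2*] = 137 μmol/L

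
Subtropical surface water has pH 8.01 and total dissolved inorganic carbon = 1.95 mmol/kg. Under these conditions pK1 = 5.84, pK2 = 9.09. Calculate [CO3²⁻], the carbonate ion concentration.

α₂ = 1 / (1 + [H⁺]/K2 + [H⁺]²/(K1K2)) = 1 / (1 + 10^+1.08 + 10^-1.09)
   = 1 / (1 + 12.023 + 0.081283) = 1/13.104 = 0.07631
[CO3²⁻] = α₂ × DIC = 0.07631 × 1.95 = 0.149 mmol/kg

[CO3²⁻] = 0.149 mmol/kg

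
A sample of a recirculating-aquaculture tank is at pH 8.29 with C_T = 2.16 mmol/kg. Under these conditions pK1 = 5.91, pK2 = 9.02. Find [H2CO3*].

[CO2*] = 7.56 μmol/kg

α₀ = 1 / (1 + K1/[H⁺] + K1K2/[H⁺]²) = 1 / (1 + 10^+2.38 + 10^+1.65)
   = 1 / (1 + 239.88 + 44.668) = 1/285.55 = 0.003502
[CO2*] = α₀ × DIC = 0.003502 × 2.16 = 0.00756 mmol/kg = 7.56 μmol/kg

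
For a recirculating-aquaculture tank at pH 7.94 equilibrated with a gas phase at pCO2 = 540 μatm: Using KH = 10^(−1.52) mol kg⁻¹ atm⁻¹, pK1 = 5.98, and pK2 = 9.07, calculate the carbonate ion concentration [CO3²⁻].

[CO2*] = KH · pCO2 = 10^(−1.52) × 540×10^-6 = 1.631×10^-5 mol/kg
α₀ = 1/(1 + K1/[H⁺] + K1K2/[H⁺]²) = 1/(1 + 10^+1.96 + 10^+0.83) = 0.01010
DIC = [CO2*]/α₀ = 1.631×10^-5 / 0.01010 = 1.614 mmol/kg
[CO3²⁻] = α₂·DIC; α₂ = 0.06832, so [CO3²⁻] = 0.06832 × 1.614 = 0.110 mmol/kg

[CO3²⁻] = 0.110 mmol/kg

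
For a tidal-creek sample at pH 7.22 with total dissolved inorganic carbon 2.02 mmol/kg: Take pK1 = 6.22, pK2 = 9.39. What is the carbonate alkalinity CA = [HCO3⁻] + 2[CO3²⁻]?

CA = 1.85 mmol/kg

CA = [HCO3⁻] + 2[CO3²⁻] = (α₁ + 2α₂)·DIC
At pH 7.22: [H⁺]/K1 = 10^-1.00 = 0.10000, K2/[H⁺] = 10^-2.17 = 0.0067608
α₁ = 1/(1 + 0.10000 + 0.0067608) = 1/1.1068 = 0.9035; α₂ = α₁·K2/[H⁺] = 0.006109
α₁ + 2α₂ = 0.9158
CA = 0.9158 × 2.02 = 1.85 mmol/kg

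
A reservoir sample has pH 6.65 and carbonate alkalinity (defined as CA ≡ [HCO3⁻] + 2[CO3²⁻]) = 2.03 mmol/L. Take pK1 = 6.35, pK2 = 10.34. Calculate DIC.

CA = [HCO3⁻] + 2[CO3²⁻] = (α₁ + 2α₂)·DIC
At pH 6.65: [H⁺]/K1 = 10^-0.30 = 0.50119, K2/[H⁺] = 10^-3.69 = 0.00020417
α₁ = 1/(1 + 0.50119 + 0.00020417) = 1/1.5014 = 0.6660; α₂ = α₁·K2/[H⁺] = 0.0001360
α₁ + 2α₂ = 0.6663
DIC = CA / (α₁ + 2α₂) = 2.03 / 0.6663 = 3.05 mmol/L

DIC = 3.05 mmol/L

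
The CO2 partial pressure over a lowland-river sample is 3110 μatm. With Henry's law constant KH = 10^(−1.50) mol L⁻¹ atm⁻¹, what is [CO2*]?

[CO2*] = 98.3 μmol/L

KH = 10^(−1.50) = 3.162×10^-2 mol L⁻¹ atm⁻¹
[CO2*] = KH · pCO2 = 3.162×10^-2 × 3110×10^-6 atm = 9.83×10^-5 mol/L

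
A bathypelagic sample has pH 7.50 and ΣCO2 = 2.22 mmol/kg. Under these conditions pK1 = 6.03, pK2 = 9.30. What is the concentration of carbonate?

[CO3²⁻] = 0.0335 mmol/kg

α₂ = 1 / (1 + [H⁺]/K2 + [H⁺]²/(K1K2)) = 1 / (1 + 10^+1.80 + 10^+0.33)
   = 1 / (1 + 63.096 + 2.1380) = 1/66.234 = 0.01510
[CO3²⁻] = α₂ × DIC = 0.01510 × 2.22 = 0.0335 mmol/kg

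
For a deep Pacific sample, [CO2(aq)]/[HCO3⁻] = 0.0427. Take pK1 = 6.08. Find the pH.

pH = 7.45

From K1 = [H⁺][HCO3⁻]/[CO2(aq)]:  pH = pK1 − log₁₀([CO2(aq)]/[HCO3⁻])
log₁₀(0.0427) = -1.370
pH = 6.08 − (-1.370) = 7.45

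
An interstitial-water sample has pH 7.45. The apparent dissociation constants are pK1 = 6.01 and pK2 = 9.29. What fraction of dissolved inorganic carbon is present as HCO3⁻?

α₁ = 1 / (1 + [H⁺]/K1 + K2/[H⁺]) = 1 / (1 + 10^-1.44 + 10^-1.84)
   = 1 / (1 + 0.036308 + 0.014454) = 1/1.0508 = 0.9517

α₁ = 0.952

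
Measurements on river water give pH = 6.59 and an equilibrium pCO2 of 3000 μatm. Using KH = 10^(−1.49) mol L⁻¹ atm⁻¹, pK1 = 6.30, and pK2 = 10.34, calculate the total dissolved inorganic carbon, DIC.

[CO2*] = KH · pCO2 = 10^(−1.49) × 3000×10^-6 = 9.708×10^-5 mol/L
α₀ = 1/(1 + K1/[H⁺] + K1K2/[H⁺]²) = 1/(1 + 10^+0.29 + 10^-3.46) = 0.3390
DIC = [CO2*]/α₀ = 9.708×10^-5 / 0.3390 = 0.286 mmol/L

DIC = 0.286 mmol/L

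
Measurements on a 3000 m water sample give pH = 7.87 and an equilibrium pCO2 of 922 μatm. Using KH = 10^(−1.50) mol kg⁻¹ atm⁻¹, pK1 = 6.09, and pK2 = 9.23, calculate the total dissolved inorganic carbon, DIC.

[CO2*] = KH · pCO2 = 10^(−1.50) × 922×10^-6 = 2.916×10^-5 mol/kg
α₀ = 1/(1 + K1/[H⁺] + K1K2/[H⁺]²) = 1/(1 + 10^+1.78 + 10^+0.42) = 0.01565
DIC = [CO2*]/α₀ = 2.916×10^-5 / 0.01565 = 1.86 mmol/kg

DIC = 1.86 mmol/kg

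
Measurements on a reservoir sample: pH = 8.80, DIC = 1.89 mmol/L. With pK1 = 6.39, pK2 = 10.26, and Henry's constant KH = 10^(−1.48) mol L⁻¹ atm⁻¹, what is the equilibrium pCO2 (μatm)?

pCO2 = 214 μatm

α₀ = 1 / (1 + K1/[H⁺] + K1K2/[H⁺]²) = 1 / (1 + 10^+2.41 + 10^+0.95)
   = 1 / (1 + 257.04 + 8.9125) = 1/266.95 = 0.003746
[CO2*] = α₀ × DIC = 0.003746 × 1.89 = 0.007080 mmol/L = 7.080 μmol/L
pCO2 = [CO2*]/KH = 7.080×10^-6 / 3.311×10^-2 = 214 μatm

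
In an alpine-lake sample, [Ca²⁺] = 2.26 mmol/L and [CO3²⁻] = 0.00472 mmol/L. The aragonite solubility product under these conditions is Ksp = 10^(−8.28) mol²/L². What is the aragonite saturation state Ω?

Ksp = 10^(−8.28) = 5.248×10^-9
Ω = [Ca²⁺][CO3²⁻]/Ksp = (2.26×10^-3)(0.00472×10^-3) / 5.248×10^-9 = 2.03

Ω = 2.03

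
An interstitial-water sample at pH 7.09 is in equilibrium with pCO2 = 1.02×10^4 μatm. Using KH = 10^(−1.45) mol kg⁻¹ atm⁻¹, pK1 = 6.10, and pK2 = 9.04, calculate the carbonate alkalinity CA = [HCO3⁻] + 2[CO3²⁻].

[CO2*] = KH · pCO2 = 10^(−1.45) × 1.02×10^4×10^-6 = 3.619×10^-4 mol/kg
α₀ = 1/(1 + K1/[H⁺] + K1K2/[H⁺]²) = 1/(1 + 10^+0.99 + 10^-0.96) = 0.09189
DIC = [CO2*]/α₀ = 3.619×10^-4 / 0.09189 = 3.938 mmol/kg
CA = (α₁ + 2α₂)·DIC = (0.8980 + 2×0.01008) × 3.938 = 3.62 mmol/kg

CA = 3.62 mmol/kg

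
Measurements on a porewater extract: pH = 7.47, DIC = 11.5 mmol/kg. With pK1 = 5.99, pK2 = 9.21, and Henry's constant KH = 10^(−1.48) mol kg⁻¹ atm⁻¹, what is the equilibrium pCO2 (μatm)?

α₀ = 1 / (1 + K1/[H⁺] + K1K2/[H⁺]²) = 1 / (1 + 10^+1.48 + 10^-0.26)
   = 1 / (1 + 30.200 + 0.54954) = 1/31.749 = 0.03150
[CO2*] = α₀ × DIC = 0.03150 × 11.5 = 0.3622 mmol/kg
pCO2 = [CO2*]/KH = 3.622×10^-4 / 3.311×10^-2 = 1.09×10^4 μatm

pCO2 = 1.09×10^4 μatm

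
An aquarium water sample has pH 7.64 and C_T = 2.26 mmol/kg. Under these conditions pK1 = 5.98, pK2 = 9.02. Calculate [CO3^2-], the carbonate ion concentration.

α₂ = 1 / (1 + [H⁺]/K2 + [H⁺]²/(K1K2)) = 1 / (1 + 10^+1.38 + 10^-0.28)
   = 1 / (1 + 23.988 + 0.52481) = 1/25.513 = 0.03920
[CO3²⁻] = α₂ × DIC = 0.03920 × 2.26 = 0.0886 mmol/kg

[CO3²⁻] = 0.0886 mmol/kg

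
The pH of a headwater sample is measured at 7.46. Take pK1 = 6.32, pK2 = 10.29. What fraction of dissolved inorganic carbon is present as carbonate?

α₂ = 1 / (1 + [H⁺]/K2 + [H⁺]²/(K1K2)) = 1 / (1 + 10^+2.83 + 10^+1.69)
   = 1 / (1 + 676.08 + 48.978) = 1/726.06 = 0.001377

α₂ = 0.00138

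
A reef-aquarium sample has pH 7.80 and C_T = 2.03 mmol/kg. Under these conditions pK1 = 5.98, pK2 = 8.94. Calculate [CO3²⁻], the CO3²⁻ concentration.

[CO3²⁻] = 0.135 mmol/kg

α₂ = 1 / (1 + [H⁺]/K2 + [H⁺]²/(K1K2)) = 1 / (1 + 10^+1.14 + 10^-0.68)
   = 1 / (1 + 13.804 + 0.20893) = 1/15.013 = 0.06661
[CO3²⁻] = α₂ × DIC = 0.06661 × 2.03 = 0.135 mmol/kg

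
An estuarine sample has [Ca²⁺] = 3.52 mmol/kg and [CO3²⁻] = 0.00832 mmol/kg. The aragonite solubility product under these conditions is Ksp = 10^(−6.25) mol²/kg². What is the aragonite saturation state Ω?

Ksp = 10^(−6.25) = 5.623×10^-7
Ω = [Ca²⁺][CO3²⁻]/Ksp = (3.52×10^-3)(0.00832×10^-3) / 5.623×10^-7 = 0.0521

Ω = 0.0521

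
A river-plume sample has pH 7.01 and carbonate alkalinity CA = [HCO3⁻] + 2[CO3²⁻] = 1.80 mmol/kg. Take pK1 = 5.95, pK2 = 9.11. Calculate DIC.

CA = [HCO3⁻] + 2[CO3²⁻] = (α₁ + 2α₂)·DIC
At pH 7.01: [H⁺]/K1 = 10^-1.06 = 0.087096, K2/[H⁺] = 10^-2.10 = 0.0079433
α₁ = 1/(1 + 0.087096 + 0.0079433) = 1/1.0950 = 0.9132; α₂ = α₁·K2/[H⁺] = 0.007254
α₁ + 2α₂ = 0.9277
DIC = CA / (α₁ + 2α₂) = 1.80 / 0.9277 = 1.94 mmol/kg

DIC = 1.94 mmol/kg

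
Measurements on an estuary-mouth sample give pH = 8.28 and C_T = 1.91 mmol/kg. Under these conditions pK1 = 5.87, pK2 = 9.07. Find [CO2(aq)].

[CO2*] = 6.37 μmol/kg

α₀ = 1 / (1 + K1/[H⁺] + K1K2/[H⁺]²) = 1 / (1 + 10^+2.41 + 10^+1.62)
   = 1 / (1 + 257.04 + 41.687) = 1/299.73 = 0.003336
[CO2*] = α₀ × DIC = 0.003336 × 1.91 = 0.00637 mmol/kg = 6.37 μmol/kg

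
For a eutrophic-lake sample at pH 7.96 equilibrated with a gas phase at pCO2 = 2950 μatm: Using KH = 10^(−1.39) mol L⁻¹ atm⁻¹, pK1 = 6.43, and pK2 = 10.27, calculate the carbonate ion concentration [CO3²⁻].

[CO2*] = KH · pCO2 = 10^(−1.39) × 2950×10^-6 = 1.202×10^-4 mol/L
α₀ = 1/(1 + K1/[H⁺] + K1K2/[H⁺]²) = 1/(1 + 10^+1.53 + 10^-0.78) = 0.02853
DIC = [CO2*]/α₀ = 1.202×10^-4 / 0.02853 = 4.212 mmol/L
[CO3²⁻] = α₂·DIC; α₂ = 0.004735, so [CO3²⁻] = 0.004735 × 4.212 = 0.0199 mmol/L = 19.9 μmol/L

[CO3²⁻] = 19.9 μmol/L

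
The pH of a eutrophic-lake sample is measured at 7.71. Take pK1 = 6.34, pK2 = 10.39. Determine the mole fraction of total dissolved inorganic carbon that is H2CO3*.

α₀ = 1 / (1 + K1/[H⁺] + K1K2/[H⁺]²) = 1 / (1 + 10^+1.37 + 10^-1.31)
   = 1 / (1 + 23.442 + 0.048978) = 1/24.491 = 0.04083

α₀ = 0.0408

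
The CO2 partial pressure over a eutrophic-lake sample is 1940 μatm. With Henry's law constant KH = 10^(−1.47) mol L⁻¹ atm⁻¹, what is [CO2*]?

[CO2*] = 65.7 μmol/L

KH = 10^(−1.47) = 3.388×10^-2 mol L⁻¹ atm⁻¹
[CO2*] = KH · pCO2 = 3.388×10^-2 × 1940×10^-6 atm = 6.57×10^-5 mol/L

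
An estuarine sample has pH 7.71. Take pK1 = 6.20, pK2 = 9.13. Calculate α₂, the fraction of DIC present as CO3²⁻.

α₂ = 1 / (1 + [H⁺]/K2 + [H⁺]²/(K1K2)) = 1 / (1 + 10^+1.42 + 10^-0.09)
   = 1 / (1 + 26.303 + 0.81283) = 1/28.116 = 0.03557

α₂ = 0.0356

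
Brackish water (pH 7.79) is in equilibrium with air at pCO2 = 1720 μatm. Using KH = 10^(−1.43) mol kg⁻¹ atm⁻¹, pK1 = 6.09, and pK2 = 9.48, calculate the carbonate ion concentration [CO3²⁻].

[CO2*] = KH · pCO2 = 10^(−1.43) × 1720×10^-6 = 6.390×10^-5 mol/kg
α₀ = 1/(1 + K1/[H⁺] + K1K2/[H⁺]²) = 1/(1 + 10^+1.70 + 10^+0.01) = 0.01918
DIC = [CO2*]/α₀ = 6.390×10^-5 / 0.01918 = 3.332 mmol/kg
[CO3²⁻] = α₂·DIC; α₂ = 0.01963, so [CO3²⁻] = 0.01963 × 3.332 = 0.0654 mmol/kg

[CO3²⁻] = 0.0654 mmol/kg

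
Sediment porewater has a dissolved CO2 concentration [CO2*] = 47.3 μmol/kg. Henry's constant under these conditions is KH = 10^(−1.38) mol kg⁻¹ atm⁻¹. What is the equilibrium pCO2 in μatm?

pCO2 = 1130 μatm

KH = 10^(−1.38) = 4.169×10^-2 mol kg⁻¹ atm⁻¹
pCO2 = [CO2*]/KH = 47.3×10^-6 / 4.169×10^-2 = 1.13×10^-3 atm = 1130 μatm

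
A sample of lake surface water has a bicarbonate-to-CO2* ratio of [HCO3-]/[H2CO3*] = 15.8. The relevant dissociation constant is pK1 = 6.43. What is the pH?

pH = 7.63

From K1 = [H⁺][HCO3-]/[H2CO3*]:  pH = pK1 + log₁₀([HCO3-]/[H2CO3*])
log₁₀(15.8) = +1.199
pH = 6.43 + (+1.199) = 7.63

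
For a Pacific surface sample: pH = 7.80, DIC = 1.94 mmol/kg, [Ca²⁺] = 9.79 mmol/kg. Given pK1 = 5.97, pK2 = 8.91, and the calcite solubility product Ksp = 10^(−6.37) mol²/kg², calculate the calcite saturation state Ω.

Ω = 3.16

α₂ = 1 / (1 + [H⁺]/K2 + [H⁺]²/(K1K2)) = 1 / (1 + 10^+1.11 + 10^-0.72)
   = 1 / (1 + 12.882 + 0.19055) = 1/14.073 = 0.07106
[CO3²⁻] = α₂ × DIC = 0.07106 × 1.94 = 0.1379 mmol/kg
Ksp = 10^(−6.37) = 4.266×10^-7
Ω = [Ca²⁺][CO3²⁻]/Ksp = (9.79×10^-3)(1.379×10^-4) / 4.266×10^-7 = 3.16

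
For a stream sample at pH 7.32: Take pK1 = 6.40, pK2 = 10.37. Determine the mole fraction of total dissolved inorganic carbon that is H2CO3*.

α₀ = 1 / (1 + K1/[H⁺] + K1K2/[H⁺]²) = 1 / (1 + 10^+0.92 + 10^-2.13)
   = 1 / (1 + 8.3176 + 0.0074131) = 1/9.3251 = 0.1072

α₀ = 0.107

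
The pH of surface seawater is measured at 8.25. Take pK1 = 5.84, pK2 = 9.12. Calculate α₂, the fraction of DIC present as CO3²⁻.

α₂ = 1 / (1 + [H⁺]/K2 + [H⁺]²/(K1K2)) = 1 / (1 + 10^+0.87 + 10^-1.54)
   = 1 / (1 + 7.4131 + 0.028840) = 1/8.4419 = 0.1185

α₂ = 0.118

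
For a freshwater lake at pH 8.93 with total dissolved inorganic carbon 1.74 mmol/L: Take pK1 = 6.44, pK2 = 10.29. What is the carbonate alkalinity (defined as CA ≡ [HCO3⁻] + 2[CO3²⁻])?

CA = [HCO3⁻] + 2[CO3²⁻] = (α₁ + 2α₂)·DIC
At pH 8.93: [H⁺]/K1 = 10^-2.49 = 0.0032359, K2/[H⁺] = 10^-1.36 = 0.043652
α₁ = 1/(1 + 0.0032359 + 0.043652) = 1/1.0469 = 0.9552; α₂ = α₁·K2/[H⁺] = 0.04170
α₁ + 2α₂ = 1.0386
CA = 1.0386 × 1.74 = 1.81 mmol/L

CA = 1.81 mmol/L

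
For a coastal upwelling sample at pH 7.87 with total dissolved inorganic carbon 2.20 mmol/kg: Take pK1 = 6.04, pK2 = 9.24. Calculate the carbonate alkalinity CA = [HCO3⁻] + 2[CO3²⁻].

CA = 2.26 mmol/kg

CA = [HCO3⁻] + 2[CO3²⁻] = (α₁ + 2α₂)·DIC
At pH 7.87: [H⁺]/K1 = 10^-1.83 = 0.014791, K2/[H⁺] = 10^-1.37 = 0.042658
α₁ = 1/(1 + 0.014791 + 0.042658) = 1/1.0574 = 0.9457; α₂ = α₁·K2/[H⁺] = 0.04034
α₁ + 2α₂ = 1.0264
CA = 1.0264 × 2.20 = 2.26 mmol/kg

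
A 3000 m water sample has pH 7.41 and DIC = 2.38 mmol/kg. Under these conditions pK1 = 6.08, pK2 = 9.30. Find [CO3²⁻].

α₂ = 1 / (1 + [H⁺]/K2 + [H⁺]²/(K1K2)) = 1 / (1 + 10^+1.89 + 10^+0.56)
   = 1 / (1 + 77.625 + 3.6308) = 1/82.255 = 0.01216
[CO3²⁻] = α₂ × DIC = 0.01216 × 2.38 = 0.0289 mmol/kg

[CO3²⁻] = 0.0289 mmol/kg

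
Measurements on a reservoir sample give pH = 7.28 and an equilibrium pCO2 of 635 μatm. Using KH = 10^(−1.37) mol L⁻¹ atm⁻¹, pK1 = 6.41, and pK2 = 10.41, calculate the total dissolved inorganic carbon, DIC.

[CO2*] = KH · pCO2 = 10^(−1.37) × 635×10^-6 = 2.709×10^-5 mol/L
α₀ = 1/(1 + K1/[H⁺] + K1K2/[H⁺]²) = 1/(1 + 10^+0.87 + 10^-2.26) = 0.1188
DIC = [CO2*]/α₀ = 2.709×10^-5 / 0.1188 = 0.228 mmol/L

DIC = 0.228 mmol/L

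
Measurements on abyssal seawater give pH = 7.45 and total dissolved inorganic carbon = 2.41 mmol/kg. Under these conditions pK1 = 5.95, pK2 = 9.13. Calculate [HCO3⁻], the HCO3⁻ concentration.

α₁ = 1 / (1 + [H⁺]/K1 + K2/[H⁺]) = 1 / (1 + 10^-1.50 + 10^-1.68)
   = 1 / (1 + 0.031623 + 0.020893) = 1/1.0525 = 0.9501
[HCO3⁻] = α₁ × DIC = 0.9501 × 2.41 = 2.29 mmol/kg

[HCO3⁻] = 2.29 mmol/kg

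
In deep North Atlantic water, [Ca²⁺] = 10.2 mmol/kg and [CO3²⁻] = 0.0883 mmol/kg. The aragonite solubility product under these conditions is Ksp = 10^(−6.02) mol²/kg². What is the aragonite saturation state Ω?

Ksp = 10^(−6.02) = 9.550×10^-7
Ω = [Ca²⁺][CO3²⁻]/Ksp = (10.2×10^-3)(0.0883×10^-3) / 9.550×10^-7 = 0.943

Ω = 0.943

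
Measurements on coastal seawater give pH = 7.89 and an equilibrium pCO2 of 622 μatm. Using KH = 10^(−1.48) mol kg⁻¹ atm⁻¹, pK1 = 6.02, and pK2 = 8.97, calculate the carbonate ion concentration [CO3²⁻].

[CO3²⁻] = 0.127 mmol/kg

[CO2*] = KH · pCO2 = 10^(−1.48) × 622×10^-6 = 2.060×10^-5 mol/kg
α₀ = 1/(1 + K1/[H⁺] + K1K2/[H⁺]²) = 1/(1 + 10^+1.87 + 10^+0.79) = 0.01230
DIC = [CO2*]/α₀ = 2.060×10^-5 / 0.01230 = 1.674 mmol/kg
[CO3²⁻] = α₂·DIC; α₂ = 0.07584, so [CO3²⁻] = 0.07584 × 1.674 = 0.127 mmol/kg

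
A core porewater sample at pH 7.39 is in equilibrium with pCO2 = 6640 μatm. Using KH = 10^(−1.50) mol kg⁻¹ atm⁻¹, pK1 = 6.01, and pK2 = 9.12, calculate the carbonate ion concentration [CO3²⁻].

[CO2*] = KH · pCO2 = 10^(−1.50) × 6640×10^-6 = 2.100×10^-4 mol/kg
α₀ = 1/(1 + K1/[H⁺] + K1K2/[H⁺]²) = 1/(1 + 10^+1.38 + 10^-0.35) = 0.03932
DIC = [CO2*]/α₀ = 2.100×10^-4 / 0.03932 = 5.341 mmol/kg
[CO3²⁻] = α₂·DIC; α₂ = 0.01756, so [CO3²⁻] = 0.01756 × 5.341 = 0.0938 mmol/kg

[CO3²⁻] = 0.0938 mmol/kg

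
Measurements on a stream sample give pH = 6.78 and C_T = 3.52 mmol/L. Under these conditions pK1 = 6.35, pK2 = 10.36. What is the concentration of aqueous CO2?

[CO2*] = 0.953 mmol/L

α₀ = 1 / (1 + K1/[H⁺] + K1K2/[H⁺]²) = 1 / (1 + 10^+0.43 + 10^-3.15)
   = 1 / (1 + 2.6915 + 0.00070795) = 1/3.6922 = 0.2708
[CO2*] = α₀ × DIC = 0.2708 × 3.52 = 0.953 mmol/L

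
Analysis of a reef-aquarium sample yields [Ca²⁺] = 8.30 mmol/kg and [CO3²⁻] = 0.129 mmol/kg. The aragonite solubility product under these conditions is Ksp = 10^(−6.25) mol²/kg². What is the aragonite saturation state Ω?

Ksp = 10^(−6.25) = 5.623×10^-7
Ω = [Ca²⁺][CO3²⁻]/Ksp = (8.30×10^-3)(0.129×10^-3) / 5.623×10^-7 = 1.90

Ω = 1.90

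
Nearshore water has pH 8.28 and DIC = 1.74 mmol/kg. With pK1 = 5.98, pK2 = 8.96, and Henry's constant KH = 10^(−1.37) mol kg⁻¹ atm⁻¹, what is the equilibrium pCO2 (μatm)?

pCO2 = 168 μatm

α₀ = 1 / (1 + K1/[H⁺] + K1K2/[H⁺]²) = 1 / (1 + 10^+2.30 + 10^+1.62)
   = 1 / (1 + 199.53 + 41.687) = 1/242.21 = 0.004129
[CO2*] = α₀ × DIC = 0.004129 × 1.74 = 0.007184 mmol/kg = 7.184 μmol/kg
pCO2 = [CO2*]/KH = 7.184×10^-6 / 4.266×10^-2 = 168 μatm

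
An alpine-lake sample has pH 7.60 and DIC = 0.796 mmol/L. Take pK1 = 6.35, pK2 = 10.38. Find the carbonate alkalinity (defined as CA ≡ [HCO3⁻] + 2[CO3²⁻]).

CA = [HCO3⁻] + 2[CO3²⁻] = (α₁ + 2α₂)·DIC
At pH 7.60: [H⁺]/K1 = 10^-1.25 = 0.056234, K2/[H⁺] = 10^-2.78 = 0.0016596
α₁ = 1/(1 + 0.056234 + 0.0016596) = 1/1.0579 = 0.9453; α₂ = α₁·K2/[H⁺] = 0.001569
α₁ + 2α₂ = 0.9484
CA = 0.9484 × 0.796 = 0.755 mmol/L

CA = 0.755 mmol/L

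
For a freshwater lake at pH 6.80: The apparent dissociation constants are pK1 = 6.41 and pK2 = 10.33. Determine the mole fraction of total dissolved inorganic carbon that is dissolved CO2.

α₀ = 1 / (1 + K1/[H⁺] + K1K2/[H⁺]²) = 1 / (1 + 10^+0.39 + 10^-3.14)
   = 1 / (1 + 2.4547 + 0.00072444) = 1/3.4554 = 0.2894

α₀ = 0.289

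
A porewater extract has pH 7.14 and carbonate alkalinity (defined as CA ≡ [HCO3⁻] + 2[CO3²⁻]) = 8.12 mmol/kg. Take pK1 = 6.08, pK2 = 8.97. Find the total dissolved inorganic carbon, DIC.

CA = [HCO3⁻] + 2[CO3²⁻] = (α₁ + 2α₂)·DIC
At pH 7.14: [H⁺]/K1 = 10^-1.06 = 0.087096, K2/[H⁺] = 10^-1.83 = 0.014791
α₁ = 1/(1 + 0.087096 + 0.014791) = 1/1.1019 = 0.9075; α₂ = α₁·K2/[H⁺] = 0.01342
α₁ + 2α₂ = 0.9344
DIC = CA / (α₁ + 2α₂) = 8.12 / 0.9344 = 8.69 mmol/kg

DIC = 8.69 mmol/kg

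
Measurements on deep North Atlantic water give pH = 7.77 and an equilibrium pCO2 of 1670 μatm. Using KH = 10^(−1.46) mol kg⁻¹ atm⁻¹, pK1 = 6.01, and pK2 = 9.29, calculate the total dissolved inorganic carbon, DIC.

DIC = 3.49 mmol/kg

[CO2*] = KH · pCO2 = 10^(−1.46) × 1670×10^-6 = 5.791×10^-5 mol/kg
α₀ = 1/(1 + K1/[H⁺] + K1K2/[H⁺]²) = 1/(1 + 10^+1.76 + 10^+0.24) = 0.01659
DIC = [CO2*]/α₀ = 5.791×10^-5 / 0.01659 = 3.49 mmol/kg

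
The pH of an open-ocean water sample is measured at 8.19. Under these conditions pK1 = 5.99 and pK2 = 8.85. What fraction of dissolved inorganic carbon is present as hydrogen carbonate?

α₁ = 1 / (1 + [H⁺]/K1 + K2/[H⁺]) = 1 / (1 + 10^-2.20 + 10^-0.66)
   = 1 / (1 + 0.0063096 + 0.21878) = 1/1.2251 = 0.8163

α₁ = 0.816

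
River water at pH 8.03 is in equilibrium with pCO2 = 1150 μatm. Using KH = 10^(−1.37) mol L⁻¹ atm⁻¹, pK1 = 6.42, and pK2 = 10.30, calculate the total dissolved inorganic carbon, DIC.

[CO2*] = KH · pCO2 = 10^(−1.37) × 1150×10^-6 = 4.906×10^-5 mol/L
α₀ = 1/(1 + K1/[H⁺] + K1K2/[H⁺]²) = 1/(1 + 10^+1.61 + 10^-0.66) = 0.02383
DIC = [CO2*]/α₀ = 4.906×10^-5 / 0.02383 = 2.06 mmol/L

DIC = 2.06 mmol/L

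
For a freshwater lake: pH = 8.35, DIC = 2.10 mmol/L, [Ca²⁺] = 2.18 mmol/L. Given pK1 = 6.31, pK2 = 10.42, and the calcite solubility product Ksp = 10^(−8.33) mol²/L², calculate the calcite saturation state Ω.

Ω = 8.19

α₂ = 1 / (1 + [H⁺]/K2 + [H⁺]²/(K1K2)) = 1 / (1 + 10^+2.07 + 10^+0.03)
   = 1 / (1 + 117.49 + 1.0715) = 1/119.56 = 0.008364
[CO3²⁻] = α₂ × DIC = 0.008364 × 2.10 = 0.01756 mmol/L = 17.56 μmol/L
Ksp = 10^(−8.33) = 4.677×10^-9
Ω = [Ca²⁺][CO3²⁻]/Ksp = (2.18×10^-3)(1.756×10^-5) / 4.677×10^-9 = 8.19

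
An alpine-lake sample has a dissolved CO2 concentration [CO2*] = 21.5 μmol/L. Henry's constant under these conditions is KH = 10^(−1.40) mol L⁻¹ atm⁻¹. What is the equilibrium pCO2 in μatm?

KH = 10^(−1.40) = 3.981×10^-2 mol L⁻¹ atm⁻¹
pCO2 = [CO2*]/KH = 21.5×10^-6 / 3.981×10^-2 = 5.40×10^-4 atm = 540 μatm

pCO2 = 540 μatm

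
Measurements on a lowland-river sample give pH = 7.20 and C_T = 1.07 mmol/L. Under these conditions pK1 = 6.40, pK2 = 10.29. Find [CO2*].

[CO2*] = 0.146 mmol/L

α₀ = 1 / (1 + K1/[H⁺] + K1K2/[H⁺]²) = 1 / (1 + 10^+0.80 + 10^-2.29)
   = 1 / (1 + 6.3096 + 0.0051286) = 1/7.3147 = 0.1367
[CO2*] = α₀ × DIC = 0.1367 × 1.07 = 0.146 mmol/L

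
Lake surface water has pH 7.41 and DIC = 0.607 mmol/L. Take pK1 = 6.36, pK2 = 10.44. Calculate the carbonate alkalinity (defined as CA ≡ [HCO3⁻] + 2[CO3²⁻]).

CA = 0.558 mmol/L

CA = [HCO3⁻] + 2[CO3²⁻] = (α₁ + 2α₂)·DIC
At pH 7.41: [H⁺]/K1 = 10^-1.05 = 0.089125, K2/[H⁺] = 10^-3.03 = 0.00093325
α₁ = 1/(1 + 0.089125 + 0.00093325) = 1/1.0901 = 0.9174; α₂ = α₁·K2/[H⁺] = 0.0008562
α₁ + 2α₂ = 0.9191
CA = 0.9191 × 0.607 = 0.558 mmol/L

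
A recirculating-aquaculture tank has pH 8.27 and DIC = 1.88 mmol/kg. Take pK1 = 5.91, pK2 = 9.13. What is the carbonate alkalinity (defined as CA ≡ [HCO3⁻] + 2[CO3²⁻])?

CA = 2.10 mmol/kg

CA = [HCO3⁻] + 2[CO3²⁻] = (α₁ + 2α₂)·DIC
At pH 8.27: [H⁺]/K1 = 10^-2.36 = 0.0043652, K2/[H⁺] = 10^-0.86 = 0.13804
α₁ = 1/(1 + 0.0043652 + 0.13804) = 1/1.1424 = 0.8753; α₂ = α₁·K2/[H⁺] = 0.1208
α₁ + 2α₂ = 1.1170
CA = 1.1170 × 1.88 = 2.10 mmol/kg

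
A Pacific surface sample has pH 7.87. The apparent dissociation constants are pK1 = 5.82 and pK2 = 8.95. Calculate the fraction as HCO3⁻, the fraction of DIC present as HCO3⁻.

α₁ = 1 / (1 + [H⁺]/K1 + K2/[H⁺]) = 1 / (1 + 10^-2.05 + 10^-1.08)
   = 1 / (1 + 0.0089125 + 0.083176) = 1/1.0921 = 0.9157

α₁ = 0.916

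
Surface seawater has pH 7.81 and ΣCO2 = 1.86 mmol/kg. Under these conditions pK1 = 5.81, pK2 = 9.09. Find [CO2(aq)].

α₀ = 1 / (1 + K1/[H⁺] + K1K2/[H⁺]²) = 1 / (1 + 10^+2.00 + 10^+0.72)
   = 1 / (1 + 100.00 + 5.2481) = 1/106.25 = 0.009412
[CO2*] = α₀ × DIC = 0.009412 × 1.86 = 0.0175 mmol/kg = 17.5 μmol/kg

[CO2*] = 17.5 μmol/kg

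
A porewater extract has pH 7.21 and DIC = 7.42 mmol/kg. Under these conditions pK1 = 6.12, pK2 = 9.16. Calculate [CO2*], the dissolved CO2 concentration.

[CO2*] = 0.552 mmol/kg

α₀ = 1 / (1 + K1/[H⁺] + K1K2/[H⁺]²) = 1 / (1 + 10^+1.09 + 10^-0.86)
   = 1 / (1 + 12.303 + 0.13804) = 1/13.441 = 0.07440
[CO2*] = α₀ × DIC = 0.07440 × 7.42 = 0.552 mmol/kg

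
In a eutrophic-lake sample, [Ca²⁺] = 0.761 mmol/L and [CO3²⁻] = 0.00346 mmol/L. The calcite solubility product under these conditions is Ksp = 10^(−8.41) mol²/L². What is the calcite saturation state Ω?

Ω = 0.677

Ksp = 10^(−8.41) = 3.890×10^-9
Ω = [Ca²⁺][CO3²⁻]/Ksp = (0.761×10^-3)(0.00346×10^-3) / 3.890×10^-9 = 0.677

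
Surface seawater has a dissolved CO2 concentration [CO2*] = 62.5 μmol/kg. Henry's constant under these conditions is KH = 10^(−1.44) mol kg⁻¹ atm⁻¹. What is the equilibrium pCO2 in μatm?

pCO2 = 1720 μatm

KH = 10^(−1.44) = 3.631×10^-2 mol kg⁻¹ atm⁻¹
pCO2 = [CO2*]/KH = 62.5×10^-6 / 3.631×10^-2 = 1.72×10^-3 atm = 1720 μatm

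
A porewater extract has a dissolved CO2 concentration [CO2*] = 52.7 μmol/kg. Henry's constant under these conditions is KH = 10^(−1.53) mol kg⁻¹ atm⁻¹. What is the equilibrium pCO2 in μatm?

pCO2 = 1790 μatm

KH = 10^(−1.53) = 2.951×10^-2 mol kg⁻¹ atm⁻¹
pCO2 = [CO2*]/KH = 52.7×10^-6 / 2.951×10^-2 = 1.79×10^-3 atm = 1790 μatm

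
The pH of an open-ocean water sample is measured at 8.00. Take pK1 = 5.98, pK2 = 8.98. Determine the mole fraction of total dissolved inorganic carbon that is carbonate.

α₂ = 1 / (1 + [H⁺]/K2 + [H⁺]²/(K1K2)) = 1 / (1 + 10^+0.98 + 10^-1.04)
   = 1 / (1 + 9.5499 + 0.091201) = 1/10.641 = 0.09398

α₂ = 0.0940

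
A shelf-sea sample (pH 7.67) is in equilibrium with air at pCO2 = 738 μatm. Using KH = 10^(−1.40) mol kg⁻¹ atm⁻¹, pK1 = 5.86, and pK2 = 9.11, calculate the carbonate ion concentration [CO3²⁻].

[CO3²⁻] = 0.0689 mmol/kg

[CO2*] = KH · pCO2 = 10^(−1.40) × 738×10^-6 = 2.938×10^-5 mol/kg
α₀ = 1/(1 + K1/[H⁺] + K1K2/[H⁺]²) = 1/(1 + 10^+1.81 + 10^+0.37) = 0.01473
DIC = [CO2*]/α₀ = 2.938×10^-5 / 0.01473 = 1.995 mmol/kg
[CO3²⁻] = α₂·DIC; α₂ = 0.03452, so [CO3²⁻] = 0.03452 × 1.995 = 0.0689 mmol/kg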